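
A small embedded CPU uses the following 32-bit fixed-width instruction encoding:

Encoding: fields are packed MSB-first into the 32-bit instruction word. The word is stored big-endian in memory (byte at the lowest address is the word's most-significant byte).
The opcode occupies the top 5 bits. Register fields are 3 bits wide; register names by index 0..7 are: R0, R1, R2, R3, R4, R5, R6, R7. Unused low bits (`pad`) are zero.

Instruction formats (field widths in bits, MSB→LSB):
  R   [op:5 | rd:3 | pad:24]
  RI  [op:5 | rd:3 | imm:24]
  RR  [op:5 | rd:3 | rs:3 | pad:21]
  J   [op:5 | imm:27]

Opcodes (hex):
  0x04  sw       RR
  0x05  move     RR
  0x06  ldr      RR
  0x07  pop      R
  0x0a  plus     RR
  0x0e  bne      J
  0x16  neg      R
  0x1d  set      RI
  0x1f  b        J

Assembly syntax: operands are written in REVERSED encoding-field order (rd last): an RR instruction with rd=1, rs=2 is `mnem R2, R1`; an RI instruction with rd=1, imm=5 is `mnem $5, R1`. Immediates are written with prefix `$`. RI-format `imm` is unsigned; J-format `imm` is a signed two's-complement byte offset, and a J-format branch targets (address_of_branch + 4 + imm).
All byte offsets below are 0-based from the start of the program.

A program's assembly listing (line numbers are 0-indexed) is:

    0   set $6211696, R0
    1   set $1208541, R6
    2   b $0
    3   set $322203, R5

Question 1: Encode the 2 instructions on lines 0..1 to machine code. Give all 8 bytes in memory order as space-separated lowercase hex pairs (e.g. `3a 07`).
line 0 (set): pack op=0x1d:5|rd=0:3|imm=6211696:24 = 0xe85ec870; big→ e8 5e c8 70
line 1 (set): pack op=0x1d:5|rd=6:3|imm=1208541:24 = 0xee1270dd; big→ ee 12 70 dd

e8 5e c8 70 ee 12 70 dd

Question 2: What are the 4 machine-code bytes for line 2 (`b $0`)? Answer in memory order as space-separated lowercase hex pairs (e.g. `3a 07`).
f8 00 00 00

L2: b op=0x1f:5|imm=0:27 ⇒ 0xf8000000 ⇒ big f8 00 00 00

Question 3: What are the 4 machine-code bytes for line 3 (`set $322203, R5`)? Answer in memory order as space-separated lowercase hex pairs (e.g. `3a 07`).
ed 04 ea 9b

L3: set op=0x1d:5|rd=5:3|imm=322203:24 ⇒ 0xed04ea9b ⇒ big ed 04 ea 9b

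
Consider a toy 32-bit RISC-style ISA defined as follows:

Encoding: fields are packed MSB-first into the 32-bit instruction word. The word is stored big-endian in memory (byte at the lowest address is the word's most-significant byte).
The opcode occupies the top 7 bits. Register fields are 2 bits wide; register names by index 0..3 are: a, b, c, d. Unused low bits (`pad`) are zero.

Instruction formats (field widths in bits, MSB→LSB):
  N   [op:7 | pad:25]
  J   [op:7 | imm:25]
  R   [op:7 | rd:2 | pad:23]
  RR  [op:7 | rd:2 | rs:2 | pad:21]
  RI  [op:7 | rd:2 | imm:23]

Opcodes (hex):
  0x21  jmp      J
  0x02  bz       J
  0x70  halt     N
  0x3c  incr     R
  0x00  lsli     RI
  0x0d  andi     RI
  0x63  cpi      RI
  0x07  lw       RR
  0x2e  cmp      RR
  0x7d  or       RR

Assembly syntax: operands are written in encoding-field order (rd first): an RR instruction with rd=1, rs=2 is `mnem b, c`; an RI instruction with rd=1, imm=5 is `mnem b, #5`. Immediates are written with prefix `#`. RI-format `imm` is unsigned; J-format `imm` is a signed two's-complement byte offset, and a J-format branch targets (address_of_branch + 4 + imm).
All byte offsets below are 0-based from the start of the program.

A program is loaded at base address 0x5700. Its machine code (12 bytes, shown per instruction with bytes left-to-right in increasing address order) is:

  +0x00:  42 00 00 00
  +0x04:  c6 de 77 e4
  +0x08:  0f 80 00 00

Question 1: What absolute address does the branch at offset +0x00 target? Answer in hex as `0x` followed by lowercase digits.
off 0x00: read 42 00 00 00 as big → 0x42000000
  op=0x42000000>>25=0x21 ⇒ jmp (J)
  imm: (w>>0)&0x1ffffff=0x0 → #0
  target = base 0x5700 + off 0x00 + 4 + imm 0 = 0x5704

0x5704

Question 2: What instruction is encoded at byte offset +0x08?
off 0x08: read 0f 80 00 00 as big → 0x0f800000
  opcode bits[31:25]=0x7: lw/RR
  rd: (w>>23)&0x3=0x3 → d
  rs: (w>>21)&0x3=0x0 → a

lw d, a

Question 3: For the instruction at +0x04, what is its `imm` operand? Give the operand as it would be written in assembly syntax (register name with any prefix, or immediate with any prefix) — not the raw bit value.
@+04  big-endian(c6 de 77 e4) = 0xc6de77e4
  opcode bits[31:25]=0x63: cpi/RI
  rd: (w>>23)&0x3=0x1 → b
  imm: (w>>0)&0x7fffff=0x5e77e4 → #6191076

#6191076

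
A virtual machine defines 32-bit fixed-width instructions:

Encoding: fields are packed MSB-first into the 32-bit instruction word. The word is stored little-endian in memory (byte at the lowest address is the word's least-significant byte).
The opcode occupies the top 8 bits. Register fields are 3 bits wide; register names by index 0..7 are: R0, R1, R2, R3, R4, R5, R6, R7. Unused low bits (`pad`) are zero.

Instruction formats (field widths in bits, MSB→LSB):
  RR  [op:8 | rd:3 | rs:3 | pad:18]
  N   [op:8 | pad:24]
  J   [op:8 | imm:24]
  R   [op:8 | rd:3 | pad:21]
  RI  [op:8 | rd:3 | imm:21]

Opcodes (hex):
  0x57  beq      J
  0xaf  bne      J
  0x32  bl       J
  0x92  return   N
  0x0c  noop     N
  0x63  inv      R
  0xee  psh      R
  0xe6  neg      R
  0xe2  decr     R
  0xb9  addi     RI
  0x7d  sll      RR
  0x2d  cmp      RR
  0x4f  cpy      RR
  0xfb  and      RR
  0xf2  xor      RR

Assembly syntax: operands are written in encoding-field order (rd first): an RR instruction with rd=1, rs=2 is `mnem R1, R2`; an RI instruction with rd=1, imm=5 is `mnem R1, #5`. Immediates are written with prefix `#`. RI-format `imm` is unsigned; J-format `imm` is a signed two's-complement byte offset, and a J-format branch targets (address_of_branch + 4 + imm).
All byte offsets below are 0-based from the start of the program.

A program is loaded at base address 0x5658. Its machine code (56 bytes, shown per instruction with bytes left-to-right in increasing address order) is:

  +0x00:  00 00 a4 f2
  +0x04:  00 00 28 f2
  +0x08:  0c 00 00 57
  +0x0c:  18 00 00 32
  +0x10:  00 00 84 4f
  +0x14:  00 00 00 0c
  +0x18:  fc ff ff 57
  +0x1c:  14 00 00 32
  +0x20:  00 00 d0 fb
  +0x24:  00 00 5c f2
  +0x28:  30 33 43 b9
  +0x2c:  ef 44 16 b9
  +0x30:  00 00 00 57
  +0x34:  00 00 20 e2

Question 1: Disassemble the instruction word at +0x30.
off 0x30: read 00 00 00 57 as little → 0x57000000
  opcode bits[31:24]=0x57: beq/J
  imm: (w>>0)&0xffffff=0x0 → #0

beq #0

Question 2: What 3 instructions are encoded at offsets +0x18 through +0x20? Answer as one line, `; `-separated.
[18] fc ff ff 57 → 0x57fffffc
  top 8b → 0x57 → beq [J]
  imm@[23:0]=0xfffffc (s24→-4) ⇒ #-4
[1c] 14 00 00 32 → 0x32000014
  top 8b → 0x32 → bl [J]
  imm@[23:0]=0x14 ⇒ #20
[20] 00 00 d0 fb → 0xfbd00000
  top 8b → 0xfb → and [RR]
  rd@[23:21]=0x6 ⇒ R6
  rs@[20:18]=0x4 ⇒ R4

beq #-4; bl #20; and R6, R4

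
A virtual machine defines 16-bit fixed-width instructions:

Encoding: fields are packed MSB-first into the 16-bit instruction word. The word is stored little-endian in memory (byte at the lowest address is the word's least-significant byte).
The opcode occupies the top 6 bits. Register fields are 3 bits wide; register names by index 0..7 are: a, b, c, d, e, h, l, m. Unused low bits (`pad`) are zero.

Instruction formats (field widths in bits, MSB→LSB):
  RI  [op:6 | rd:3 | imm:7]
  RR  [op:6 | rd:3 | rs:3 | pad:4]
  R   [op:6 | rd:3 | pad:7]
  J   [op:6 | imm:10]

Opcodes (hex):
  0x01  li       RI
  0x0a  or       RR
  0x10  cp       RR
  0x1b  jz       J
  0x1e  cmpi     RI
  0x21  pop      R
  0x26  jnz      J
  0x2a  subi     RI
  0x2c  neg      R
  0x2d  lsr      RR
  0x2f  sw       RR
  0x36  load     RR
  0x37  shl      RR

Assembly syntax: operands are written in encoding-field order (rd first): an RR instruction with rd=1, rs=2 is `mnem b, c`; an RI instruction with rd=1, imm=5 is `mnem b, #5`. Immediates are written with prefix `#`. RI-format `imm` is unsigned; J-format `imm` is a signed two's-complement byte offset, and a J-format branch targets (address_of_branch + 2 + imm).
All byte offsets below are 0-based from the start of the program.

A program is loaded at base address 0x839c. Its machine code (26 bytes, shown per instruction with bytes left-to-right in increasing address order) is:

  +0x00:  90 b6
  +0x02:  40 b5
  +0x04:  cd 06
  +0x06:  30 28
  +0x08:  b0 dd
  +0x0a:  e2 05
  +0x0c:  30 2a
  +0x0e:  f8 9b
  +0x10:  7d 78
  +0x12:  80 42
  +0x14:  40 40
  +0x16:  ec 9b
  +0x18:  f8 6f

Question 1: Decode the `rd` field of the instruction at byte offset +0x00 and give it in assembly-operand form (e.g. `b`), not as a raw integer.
off 0x00: read 90 b6 as little → 0xb690
  opcode bits[15:10]=0x2d: lsr/RR
  rd: (w>>7)&0x7=0x5 → h
  rs: (w>>4)&0x7=0x1 → b

h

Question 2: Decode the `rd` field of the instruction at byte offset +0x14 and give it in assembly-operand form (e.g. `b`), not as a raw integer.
a

off 0x14: read 40 40 as little → 0x4040
  top 6b → 0x10 → cp [RR]
  rd@[9:7]=0x0 ⇒ a
  rs@[6:4]=0x4 ⇒ e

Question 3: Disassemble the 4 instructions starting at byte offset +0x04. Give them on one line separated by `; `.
li h, #77; or a, d; shl d, d; li d, #98

[04] cd 06 → 0x06cd
  op=0x06cd>>10=0x1 ⇒ li (RI)
  rd@[9:7]=0x5 ⇒ h
  imm@[6:0]=0x4d ⇒ #77
[06] 30 28 → 0x2830
  op=0x2830>>10=0xa ⇒ or (RR)
  rd@[9:7]=0x0 ⇒ a
  rs@[6:4]=0x3 ⇒ d
[08] b0 dd → 0xddb0
  op=0xddb0>>10=0x37 ⇒ shl (RR)
  rd@[9:7]=0x3 ⇒ d
  rs@[6:4]=0x3 ⇒ d
[0a] e2 05 → 0x05e2
  op=0x05e2>>10=0x1 ⇒ li (RI)
  rd@[9:7]=0x3 ⇒ d
  imm@[6:0]=0x62 ⇒ #98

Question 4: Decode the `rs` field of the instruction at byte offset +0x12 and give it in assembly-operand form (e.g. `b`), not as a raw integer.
a

@+12  little-endian(80 42) = 0x4280
  opcode bits[15:10]=0x10: cp/RR
  rd@[9:7]=0x5 ⇒ h
  rs@[6:4]=0x0 ⇒ a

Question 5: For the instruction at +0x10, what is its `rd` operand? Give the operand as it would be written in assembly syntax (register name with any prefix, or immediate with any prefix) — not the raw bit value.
@+10  little-endian(7d 78) = 0x787d
  op=0x787d>>10=0x1e ⇒ cmpi (RI)
  rd@[9:7]=0x0 ⇒ a
  imm@[6:0]=0x7d ⇒ #125

a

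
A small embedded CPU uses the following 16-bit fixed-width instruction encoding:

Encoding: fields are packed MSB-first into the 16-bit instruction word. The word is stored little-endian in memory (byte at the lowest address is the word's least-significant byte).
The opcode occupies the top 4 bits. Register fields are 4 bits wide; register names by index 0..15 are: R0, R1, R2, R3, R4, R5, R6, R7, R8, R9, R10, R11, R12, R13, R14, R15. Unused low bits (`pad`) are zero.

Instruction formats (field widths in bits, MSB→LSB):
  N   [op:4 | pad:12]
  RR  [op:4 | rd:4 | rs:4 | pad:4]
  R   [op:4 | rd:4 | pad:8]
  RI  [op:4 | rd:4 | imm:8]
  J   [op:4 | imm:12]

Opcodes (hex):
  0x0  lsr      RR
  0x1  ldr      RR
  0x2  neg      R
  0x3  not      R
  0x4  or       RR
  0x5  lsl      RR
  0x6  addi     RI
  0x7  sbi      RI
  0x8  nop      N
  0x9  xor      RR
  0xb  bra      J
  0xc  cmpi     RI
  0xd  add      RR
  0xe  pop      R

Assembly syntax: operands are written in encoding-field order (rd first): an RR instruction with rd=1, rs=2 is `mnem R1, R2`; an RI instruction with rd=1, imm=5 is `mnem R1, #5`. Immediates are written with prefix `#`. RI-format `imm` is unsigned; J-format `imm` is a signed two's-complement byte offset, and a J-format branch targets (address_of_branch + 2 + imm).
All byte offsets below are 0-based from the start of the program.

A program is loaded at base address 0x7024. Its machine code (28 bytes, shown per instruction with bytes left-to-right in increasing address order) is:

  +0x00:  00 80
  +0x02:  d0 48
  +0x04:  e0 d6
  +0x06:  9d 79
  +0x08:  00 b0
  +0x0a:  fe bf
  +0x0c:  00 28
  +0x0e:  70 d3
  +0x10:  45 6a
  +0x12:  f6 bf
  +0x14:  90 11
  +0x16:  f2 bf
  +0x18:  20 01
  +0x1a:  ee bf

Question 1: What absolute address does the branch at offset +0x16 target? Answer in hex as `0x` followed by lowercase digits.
0x702e

off 0x16: read f2 bf as little → 0xbff2
  op=0xbff2>>12=0xb ⇒ bra (J)
  imm: (w>>0)&0xfff=0xff2 (s12→-14) → #-14
  target = base 0x7024 + off 0x16 + 2 + imm -14 = 0x702e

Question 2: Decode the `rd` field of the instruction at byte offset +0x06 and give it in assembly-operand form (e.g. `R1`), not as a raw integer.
R9

@+06  little-endian(9d 79) = 0x799d
  top 4b → 0x7 → sbi [RI]
  rd: (w>>8)&0xf=0x9 → R9
  imm: (w>>0)&0xff=0x9d → #157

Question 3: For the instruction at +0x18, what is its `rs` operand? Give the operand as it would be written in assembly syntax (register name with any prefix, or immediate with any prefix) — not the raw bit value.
R2

[18] 20 01 → 0x0120
  top 4b → 0x0 → lsr [RR]
  rd@[11:8]=0x1 ⇒ R1
  rs@[7:4]=0x2 ⇒ R2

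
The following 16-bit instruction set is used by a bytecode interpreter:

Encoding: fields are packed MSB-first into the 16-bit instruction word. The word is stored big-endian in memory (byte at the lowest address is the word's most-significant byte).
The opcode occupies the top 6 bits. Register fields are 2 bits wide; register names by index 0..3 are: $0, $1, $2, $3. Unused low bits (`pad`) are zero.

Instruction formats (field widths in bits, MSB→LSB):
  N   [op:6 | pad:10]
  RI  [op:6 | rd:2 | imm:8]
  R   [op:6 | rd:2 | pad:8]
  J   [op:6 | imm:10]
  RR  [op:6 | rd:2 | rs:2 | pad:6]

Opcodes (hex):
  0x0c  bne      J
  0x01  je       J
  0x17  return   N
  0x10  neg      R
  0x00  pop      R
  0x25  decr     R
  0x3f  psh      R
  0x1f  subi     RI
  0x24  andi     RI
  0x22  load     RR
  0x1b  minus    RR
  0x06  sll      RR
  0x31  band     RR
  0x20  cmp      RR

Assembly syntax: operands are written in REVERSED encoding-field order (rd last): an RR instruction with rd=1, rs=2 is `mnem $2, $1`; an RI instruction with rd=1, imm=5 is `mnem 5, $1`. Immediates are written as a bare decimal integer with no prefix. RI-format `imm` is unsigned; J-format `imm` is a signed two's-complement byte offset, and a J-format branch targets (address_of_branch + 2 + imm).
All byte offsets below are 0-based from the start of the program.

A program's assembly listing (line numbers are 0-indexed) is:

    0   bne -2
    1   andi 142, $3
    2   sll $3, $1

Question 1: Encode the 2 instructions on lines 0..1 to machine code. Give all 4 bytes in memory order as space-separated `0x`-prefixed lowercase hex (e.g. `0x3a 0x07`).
0x33 0xfe 0x93 0x8e

L0: bne op=0xc:6|imm=-2:10 ⇒ 0x33fe ⇒ big 33 fe
L1: andi op=0x24:6|rd=3:2|imm=142:8 ⇒ 0x938e ⇒ big 93 8e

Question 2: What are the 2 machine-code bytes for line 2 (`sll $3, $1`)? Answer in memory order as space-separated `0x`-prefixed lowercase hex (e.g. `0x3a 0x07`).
line 2 (sll): pack op=0x6:6|rd=1:2|rs=3:2|pad=0:6 = 0x19c0; big→ 19 c0

0x19 0xc0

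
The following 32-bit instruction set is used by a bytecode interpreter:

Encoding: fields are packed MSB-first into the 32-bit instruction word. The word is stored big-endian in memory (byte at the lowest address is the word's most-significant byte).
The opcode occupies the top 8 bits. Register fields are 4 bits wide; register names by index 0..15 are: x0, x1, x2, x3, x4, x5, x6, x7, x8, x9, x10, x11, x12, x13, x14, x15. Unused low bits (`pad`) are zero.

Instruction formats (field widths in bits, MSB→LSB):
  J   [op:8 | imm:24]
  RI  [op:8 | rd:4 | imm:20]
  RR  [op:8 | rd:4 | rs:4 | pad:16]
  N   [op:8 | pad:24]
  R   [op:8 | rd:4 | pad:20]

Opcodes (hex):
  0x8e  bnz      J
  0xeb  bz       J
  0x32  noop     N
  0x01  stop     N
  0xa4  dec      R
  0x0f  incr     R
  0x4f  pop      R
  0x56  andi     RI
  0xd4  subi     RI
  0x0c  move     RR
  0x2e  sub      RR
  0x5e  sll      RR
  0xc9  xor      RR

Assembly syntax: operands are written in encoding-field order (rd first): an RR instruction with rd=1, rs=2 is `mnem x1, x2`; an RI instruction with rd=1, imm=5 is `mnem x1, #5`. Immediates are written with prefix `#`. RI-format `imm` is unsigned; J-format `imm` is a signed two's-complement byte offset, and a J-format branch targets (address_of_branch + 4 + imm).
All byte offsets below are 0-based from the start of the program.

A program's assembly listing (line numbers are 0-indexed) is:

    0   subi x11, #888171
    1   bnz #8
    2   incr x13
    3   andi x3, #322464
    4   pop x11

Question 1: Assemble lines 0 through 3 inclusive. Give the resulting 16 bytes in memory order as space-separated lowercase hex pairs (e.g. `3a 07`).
line 0 (subi): pack op=0xd4:8|rd=11:4|imm=888171:20 = 0xd4bd8d6b; big→ d4 bd 8d 6b
line 1 (bnz): pack op=0x8e:8|imm=8:24 = 0x8e000008; big→ 8e 00 00 08
line 2 (incr): pack op=0xf:8|rd=13:4|pad=0:20 = 0x0fd00000; big→ 0f d0 00 00
line 3 (andi): pack op=0x56:8|rd=3:4|imm=322464:20 = 0x5634eba0; big→ 56 34 eb a0

d4 bd 8d 6b 8e 00 00 08 0f d0 00 00 56 34 eb a0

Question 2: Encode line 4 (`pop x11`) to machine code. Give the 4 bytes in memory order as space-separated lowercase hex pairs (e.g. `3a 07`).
4f b0 00 00

L4: pop op=0x4f:8|rd=11:4|pad=0:20 ⇒ 0x4fb00000 ⇒ big 4f b0 00 00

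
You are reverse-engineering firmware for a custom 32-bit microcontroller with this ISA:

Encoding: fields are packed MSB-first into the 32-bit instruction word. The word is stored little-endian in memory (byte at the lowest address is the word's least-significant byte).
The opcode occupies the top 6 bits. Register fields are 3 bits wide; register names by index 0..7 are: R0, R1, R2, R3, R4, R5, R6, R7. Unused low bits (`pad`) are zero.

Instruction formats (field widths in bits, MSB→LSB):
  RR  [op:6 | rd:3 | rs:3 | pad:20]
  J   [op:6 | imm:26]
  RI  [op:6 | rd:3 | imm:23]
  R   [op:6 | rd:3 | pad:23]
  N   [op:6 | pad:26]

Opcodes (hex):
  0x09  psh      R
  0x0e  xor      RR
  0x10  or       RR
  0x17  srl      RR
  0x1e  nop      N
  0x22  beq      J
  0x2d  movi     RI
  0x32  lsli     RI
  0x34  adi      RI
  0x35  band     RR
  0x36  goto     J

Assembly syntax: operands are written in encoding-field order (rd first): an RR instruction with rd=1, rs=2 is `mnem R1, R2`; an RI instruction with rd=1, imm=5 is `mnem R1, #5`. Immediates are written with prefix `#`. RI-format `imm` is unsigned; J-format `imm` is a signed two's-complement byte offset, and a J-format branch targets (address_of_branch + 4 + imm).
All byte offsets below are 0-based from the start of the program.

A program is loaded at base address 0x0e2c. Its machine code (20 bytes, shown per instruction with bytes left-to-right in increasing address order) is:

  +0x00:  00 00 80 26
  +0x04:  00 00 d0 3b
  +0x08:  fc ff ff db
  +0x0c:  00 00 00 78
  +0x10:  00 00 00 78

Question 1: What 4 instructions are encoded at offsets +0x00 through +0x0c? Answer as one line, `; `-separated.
psh R5; xor R7, R5; goto #-4; nop

@+00  little-endian(00 00 80 26) = 0x26800000
  top 6b → 0x9 → psh [R]
  [25:23] rd=5 = R5
@+04  little-endian(00 00 d0 3b) = 0x3bd00000
  top 6b → 0xe → xor [RR]
  [25:23] rd=7 = R7
  [22:20] rs=5 = R5
@+08  little-endian(fc ff ff db) = 0xdbfffffc
  top 6b → 0x36 → goto [J]
  [25:0] imm=67108860 (s26→-4) = #-4
@+0c  little-endian(00 00 00 78) = 0x78000000
  top 6b → 0x1e → nop [N]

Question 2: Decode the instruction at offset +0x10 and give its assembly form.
@+10  little-endian(00 00 00 78) = 0x78000000
  opcode bits[31:26]=0x1e: nop/N

nop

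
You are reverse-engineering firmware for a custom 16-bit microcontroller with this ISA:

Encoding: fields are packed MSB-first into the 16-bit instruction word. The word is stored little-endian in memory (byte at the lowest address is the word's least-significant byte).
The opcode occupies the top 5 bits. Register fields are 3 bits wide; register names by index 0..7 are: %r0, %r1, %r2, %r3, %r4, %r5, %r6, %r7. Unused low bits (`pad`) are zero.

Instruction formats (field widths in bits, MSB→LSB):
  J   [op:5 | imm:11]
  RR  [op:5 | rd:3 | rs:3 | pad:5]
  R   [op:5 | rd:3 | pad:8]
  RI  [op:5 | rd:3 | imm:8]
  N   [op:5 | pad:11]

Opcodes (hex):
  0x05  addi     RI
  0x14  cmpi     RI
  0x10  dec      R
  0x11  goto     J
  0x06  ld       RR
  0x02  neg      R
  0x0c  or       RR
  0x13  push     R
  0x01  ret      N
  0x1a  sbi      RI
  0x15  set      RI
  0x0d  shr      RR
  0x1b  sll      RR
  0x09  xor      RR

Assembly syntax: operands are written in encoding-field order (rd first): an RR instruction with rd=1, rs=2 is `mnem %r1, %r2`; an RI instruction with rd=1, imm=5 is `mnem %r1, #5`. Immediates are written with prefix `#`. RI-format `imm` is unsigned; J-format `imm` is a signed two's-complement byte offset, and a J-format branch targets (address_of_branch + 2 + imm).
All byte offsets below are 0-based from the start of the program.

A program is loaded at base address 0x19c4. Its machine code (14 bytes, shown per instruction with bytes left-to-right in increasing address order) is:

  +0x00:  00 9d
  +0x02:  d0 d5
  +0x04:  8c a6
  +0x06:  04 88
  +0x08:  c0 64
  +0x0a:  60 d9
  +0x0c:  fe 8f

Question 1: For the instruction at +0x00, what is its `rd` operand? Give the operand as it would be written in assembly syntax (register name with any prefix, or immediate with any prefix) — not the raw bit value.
[00] 00 9d → 0x9d00
  op=0x9d00>>11=0x13 ⇒ push (R)
  rd: (w>>8)&0x7=0x5 → %r5

%r5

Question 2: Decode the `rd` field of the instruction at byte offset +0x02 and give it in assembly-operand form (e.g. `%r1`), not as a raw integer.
%r5

[02] d0 d5 → 0xd5d0
  top 5b → 0x1a → sbi [RI]
  [10:8] rd=5 = %r5
  [7:0] imm=208 = #208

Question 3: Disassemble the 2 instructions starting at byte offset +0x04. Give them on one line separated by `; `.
cmpi %r6, #140; goto #4

off 0x04: read 8c a6 as little → 0xa68c
  top 5b → 0x14 → cmpi [RI]
  [10:8] rd=6 = %r6
  [7:0] imm=140 = #140
off 0x06: read 04 88 as little → 0x8804
  top 5b → 0x11 → goto [J]
  [10:0] imm=4 = #4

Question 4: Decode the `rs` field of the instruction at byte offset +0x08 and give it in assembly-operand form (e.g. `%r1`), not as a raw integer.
%r6

off 0x08: read c0 64 as little → 0x64c0
  top 5b → 0xc → or [RR]
  rd@[10:8]=0x4 ⇒ %r4
  rs@[7:5]=0x6 ⇒ %r6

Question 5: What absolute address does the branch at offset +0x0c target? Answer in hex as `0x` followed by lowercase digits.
0x19d0

@+0c  little-endian(fe 8f) = 0x8ffe
  opcode bits[15:11]=0x11: goto/J
  imm@[10:0]=0x7fe (s11→-2) ⇒ #-2
  target = base 0x19c4 + off 0x0c + 2 + imm -2 = 0x19d0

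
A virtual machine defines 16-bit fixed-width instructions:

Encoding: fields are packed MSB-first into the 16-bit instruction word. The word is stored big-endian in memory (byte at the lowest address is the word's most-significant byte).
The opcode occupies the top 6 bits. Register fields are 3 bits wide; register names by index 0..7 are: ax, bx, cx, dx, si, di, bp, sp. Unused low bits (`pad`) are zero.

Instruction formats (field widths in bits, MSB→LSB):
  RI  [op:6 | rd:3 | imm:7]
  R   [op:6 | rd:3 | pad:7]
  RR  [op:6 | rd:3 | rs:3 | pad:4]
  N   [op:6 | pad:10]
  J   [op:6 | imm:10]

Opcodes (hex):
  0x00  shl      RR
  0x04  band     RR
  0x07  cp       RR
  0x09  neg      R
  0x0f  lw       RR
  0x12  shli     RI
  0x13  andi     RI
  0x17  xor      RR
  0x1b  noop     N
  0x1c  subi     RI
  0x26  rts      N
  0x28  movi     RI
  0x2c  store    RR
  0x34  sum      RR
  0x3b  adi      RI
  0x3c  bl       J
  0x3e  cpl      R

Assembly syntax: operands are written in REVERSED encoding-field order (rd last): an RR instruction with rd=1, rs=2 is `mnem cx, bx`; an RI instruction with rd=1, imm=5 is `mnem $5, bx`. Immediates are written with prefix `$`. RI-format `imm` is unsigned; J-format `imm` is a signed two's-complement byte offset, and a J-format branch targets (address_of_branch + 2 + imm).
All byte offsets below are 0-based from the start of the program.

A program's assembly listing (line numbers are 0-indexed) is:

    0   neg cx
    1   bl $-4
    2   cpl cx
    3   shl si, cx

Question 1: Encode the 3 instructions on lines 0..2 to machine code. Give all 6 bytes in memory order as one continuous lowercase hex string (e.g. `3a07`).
0. neg fields op=0x9:6|rd=2:3|pad=0:7 → word 2500h → 25 00
1. bl fields op=0x3c:6|imm=-4:10 → word f3fch → f3 fc
2. cpl fields op=0x3e:6|rd=2:3|pad=0:7 → word f900h → f9 00

2500f3fcf900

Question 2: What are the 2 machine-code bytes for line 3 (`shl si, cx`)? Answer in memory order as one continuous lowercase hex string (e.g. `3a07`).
0140

L3: shl op=0x0:6|rd=2:3|rs=4:3|pad=0:4 ⇒ 0x0140 ⇒ big 01 40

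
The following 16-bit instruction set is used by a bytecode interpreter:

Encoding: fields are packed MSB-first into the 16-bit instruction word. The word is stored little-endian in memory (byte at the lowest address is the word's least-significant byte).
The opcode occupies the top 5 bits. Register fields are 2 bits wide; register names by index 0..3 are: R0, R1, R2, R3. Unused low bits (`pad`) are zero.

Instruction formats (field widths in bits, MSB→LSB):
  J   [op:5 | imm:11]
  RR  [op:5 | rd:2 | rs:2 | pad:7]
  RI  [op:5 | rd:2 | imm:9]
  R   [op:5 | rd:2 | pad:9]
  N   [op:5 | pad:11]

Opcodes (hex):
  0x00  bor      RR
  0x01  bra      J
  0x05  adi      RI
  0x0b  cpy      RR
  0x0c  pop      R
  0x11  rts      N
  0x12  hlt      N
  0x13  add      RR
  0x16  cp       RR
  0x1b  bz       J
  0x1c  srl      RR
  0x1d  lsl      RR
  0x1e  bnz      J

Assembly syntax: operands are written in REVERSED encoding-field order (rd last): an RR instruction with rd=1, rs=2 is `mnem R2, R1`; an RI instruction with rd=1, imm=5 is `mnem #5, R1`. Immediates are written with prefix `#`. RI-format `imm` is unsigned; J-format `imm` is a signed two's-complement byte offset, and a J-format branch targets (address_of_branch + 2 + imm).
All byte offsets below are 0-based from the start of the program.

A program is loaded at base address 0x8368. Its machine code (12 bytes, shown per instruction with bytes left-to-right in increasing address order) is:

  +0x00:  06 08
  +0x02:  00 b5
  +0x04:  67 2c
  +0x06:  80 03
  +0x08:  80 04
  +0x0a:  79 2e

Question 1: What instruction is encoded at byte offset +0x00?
+0x00: 06 08 ⇒ word 0x0806 (little)
  opcode bits[15:11]=0x1: bra/J
  imm: (w>>0)&0x7ff=0x6 → #6

bra #6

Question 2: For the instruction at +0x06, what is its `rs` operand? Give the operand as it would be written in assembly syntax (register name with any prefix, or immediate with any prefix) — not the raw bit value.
R3

@+06  little-endian(80 03) = 0x0380
  top 5b → 0x0 → bor [RR]
  [10:9] rd=1 = R1
  [8:7] rs=3 = R3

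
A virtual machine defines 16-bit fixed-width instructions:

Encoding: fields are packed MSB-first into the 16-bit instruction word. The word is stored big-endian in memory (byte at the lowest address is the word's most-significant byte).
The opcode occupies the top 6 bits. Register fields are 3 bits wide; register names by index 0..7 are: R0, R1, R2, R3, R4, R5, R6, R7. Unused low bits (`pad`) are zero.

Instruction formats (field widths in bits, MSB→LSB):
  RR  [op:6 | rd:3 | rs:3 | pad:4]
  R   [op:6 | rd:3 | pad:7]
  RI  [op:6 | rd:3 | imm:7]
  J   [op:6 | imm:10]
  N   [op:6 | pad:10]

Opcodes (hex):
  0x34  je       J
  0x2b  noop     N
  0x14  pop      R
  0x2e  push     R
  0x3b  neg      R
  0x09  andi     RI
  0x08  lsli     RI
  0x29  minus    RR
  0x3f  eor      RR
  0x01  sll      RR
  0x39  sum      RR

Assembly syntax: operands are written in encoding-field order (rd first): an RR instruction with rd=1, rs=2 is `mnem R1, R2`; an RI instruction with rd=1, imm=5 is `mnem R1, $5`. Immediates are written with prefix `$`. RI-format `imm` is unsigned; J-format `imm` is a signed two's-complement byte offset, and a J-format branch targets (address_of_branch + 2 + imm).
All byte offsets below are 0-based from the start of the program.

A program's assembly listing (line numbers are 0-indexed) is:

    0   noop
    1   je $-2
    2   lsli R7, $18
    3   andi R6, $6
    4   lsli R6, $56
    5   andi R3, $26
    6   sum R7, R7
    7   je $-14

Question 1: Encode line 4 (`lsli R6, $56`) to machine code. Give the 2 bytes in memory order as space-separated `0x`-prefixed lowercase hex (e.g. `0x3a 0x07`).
0x23 0x38

4. lsli fields op=0x8:6|rd=6:3|imm=56:7 → word 2338h → 23 38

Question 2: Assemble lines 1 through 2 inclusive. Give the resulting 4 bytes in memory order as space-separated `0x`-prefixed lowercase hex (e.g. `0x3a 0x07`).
line 1 (je): pack op=0x34:6|imm=-2:10 = 0xd3fe; big→ d3 fe
line 2 (lsli): pack op=0x8:6|rd=7:3|imm=18:7 = 0x2392; big→ 23 92

0xd3 0xfe 0x23 0x92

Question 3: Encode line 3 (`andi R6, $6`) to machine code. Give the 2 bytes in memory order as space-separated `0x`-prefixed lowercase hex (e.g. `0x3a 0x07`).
0x27 0x06

3. andi fields op=0x9:6|rd=6:3|imm=6:7 → word 2706h → 27 06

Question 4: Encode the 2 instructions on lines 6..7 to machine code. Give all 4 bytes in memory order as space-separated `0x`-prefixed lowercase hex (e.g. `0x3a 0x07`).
line 6 (sum): pack op=0x39:6|rd=7:3|rs=7:3|pad=0:4 = 0xe7f0; big→ e7 f0
line 7 (je): pack op=0x34:6|imm=-14:10 = 0xd3f2; big→ d3 f2

0xe7 0xf0 0xd3 0xf2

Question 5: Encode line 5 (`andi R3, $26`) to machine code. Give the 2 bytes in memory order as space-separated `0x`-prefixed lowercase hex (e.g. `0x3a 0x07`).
L5: andi op=0x9:6|rd=3:3|imm=26:7 ⇒ 0x259a ⇒ big 25 9a

0x25 0x9a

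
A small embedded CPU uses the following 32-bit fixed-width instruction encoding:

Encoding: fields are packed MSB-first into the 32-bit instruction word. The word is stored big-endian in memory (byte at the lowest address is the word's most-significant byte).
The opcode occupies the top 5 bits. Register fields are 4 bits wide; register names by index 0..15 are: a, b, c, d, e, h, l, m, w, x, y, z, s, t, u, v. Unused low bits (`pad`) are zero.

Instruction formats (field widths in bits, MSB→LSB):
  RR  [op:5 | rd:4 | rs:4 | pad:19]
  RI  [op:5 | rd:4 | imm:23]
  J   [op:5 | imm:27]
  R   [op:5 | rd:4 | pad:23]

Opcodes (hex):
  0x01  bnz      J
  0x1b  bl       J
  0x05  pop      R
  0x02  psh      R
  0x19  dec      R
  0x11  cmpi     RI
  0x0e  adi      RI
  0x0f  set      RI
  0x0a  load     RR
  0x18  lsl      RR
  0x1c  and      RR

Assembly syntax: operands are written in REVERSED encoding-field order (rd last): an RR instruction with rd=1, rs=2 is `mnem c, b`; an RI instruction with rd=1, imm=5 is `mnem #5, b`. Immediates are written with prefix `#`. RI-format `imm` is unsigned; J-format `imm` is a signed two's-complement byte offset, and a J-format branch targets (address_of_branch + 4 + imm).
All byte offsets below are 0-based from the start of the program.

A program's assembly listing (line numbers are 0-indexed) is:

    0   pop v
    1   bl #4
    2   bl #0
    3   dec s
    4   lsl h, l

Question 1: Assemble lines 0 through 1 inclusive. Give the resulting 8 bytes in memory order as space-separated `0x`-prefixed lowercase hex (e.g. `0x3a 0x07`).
line 0 (pop): pack op=0x5:5|rd=15:4|pad=0:23 = 0x2f800000; big→ 2f 80 00 00
line 1 (bl): pack op=0x1b:5|imm=4:27 = 0xd8000004; big→ d8 00 00 04

0x2f 0x80 0x00 0x00 0xd8 0x00 0x00 0x04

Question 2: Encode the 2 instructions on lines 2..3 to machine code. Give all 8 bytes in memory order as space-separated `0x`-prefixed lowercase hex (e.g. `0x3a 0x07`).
0xd8 0x00 0x00 0x00 0xce 0x00 0x00 0x00

2. bl fields op=0x1b:5|imm=0:27 → word d8000000h → d8 00 00 00
3. dec fields op=0x19:5|rd=12:4|pad=0:23 → word ce000000h → ce 00 00 00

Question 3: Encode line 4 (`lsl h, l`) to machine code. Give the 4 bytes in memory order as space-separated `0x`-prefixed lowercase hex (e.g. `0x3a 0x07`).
line 4 (lsl): pack op=0x18:5|rd=6:4|rs=5:4|pad=0:19 = 0xc3280000; big→ c3 28 00 00

0xc3 0x28 0x00 0x00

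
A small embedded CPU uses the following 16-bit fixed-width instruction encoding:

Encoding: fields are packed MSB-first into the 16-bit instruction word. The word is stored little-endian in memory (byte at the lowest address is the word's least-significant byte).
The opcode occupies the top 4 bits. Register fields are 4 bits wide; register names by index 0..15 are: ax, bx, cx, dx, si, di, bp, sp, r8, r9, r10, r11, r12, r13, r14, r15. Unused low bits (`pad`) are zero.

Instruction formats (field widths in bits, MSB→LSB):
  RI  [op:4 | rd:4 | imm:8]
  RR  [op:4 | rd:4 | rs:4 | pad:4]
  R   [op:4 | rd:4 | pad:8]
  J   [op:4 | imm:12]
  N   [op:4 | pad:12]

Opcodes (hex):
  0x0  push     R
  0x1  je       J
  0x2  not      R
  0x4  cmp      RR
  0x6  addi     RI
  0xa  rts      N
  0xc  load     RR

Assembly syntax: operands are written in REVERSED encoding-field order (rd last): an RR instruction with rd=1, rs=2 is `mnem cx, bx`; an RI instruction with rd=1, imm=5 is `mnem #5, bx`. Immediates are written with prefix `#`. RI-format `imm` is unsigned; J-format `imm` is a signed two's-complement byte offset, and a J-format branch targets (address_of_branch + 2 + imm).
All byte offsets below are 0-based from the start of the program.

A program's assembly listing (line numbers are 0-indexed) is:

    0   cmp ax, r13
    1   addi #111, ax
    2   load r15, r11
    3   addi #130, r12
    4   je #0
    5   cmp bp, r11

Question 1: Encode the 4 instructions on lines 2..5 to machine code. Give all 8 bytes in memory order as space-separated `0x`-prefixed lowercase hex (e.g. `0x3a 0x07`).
0xf0 0xcb 0x82 0x6c 0x00 0x10 0x60 0x4b

L2: load op=0xc:4|rd=11:4|rs=15:4|pad=0:4 ⇒ 0xcbf0 ⇒ little f0 cb
L3: addi op=0x6:4|rd=12:4|imm=130:8 ⇒ 0x6c82 ⇒ little 82 6c
L4: je op=0x1:4|imm=0:12 ⇒ 0x1000 ⇒ little 00 10
L5: cmp op=0x4:4|rd=11:4|rs=6:4|pad=0:4 ⇒ 0x4b60 ⇒ little 60 4b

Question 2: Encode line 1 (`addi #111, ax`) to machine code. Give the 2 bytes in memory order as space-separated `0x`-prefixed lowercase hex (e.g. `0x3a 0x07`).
1. addi fields op=0x6:4|rd=0:4|imm=111:8 → word 606fh → 6f 60

0x6f 0x60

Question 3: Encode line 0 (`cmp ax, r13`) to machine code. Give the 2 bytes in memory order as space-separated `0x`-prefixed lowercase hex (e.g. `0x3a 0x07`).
0x00 0x4d

L0: cmp op=0x4:4|rd=13:4|rs=0:4|pad=0:4 ⇒ 0x4d00 ⇒ little 00 4d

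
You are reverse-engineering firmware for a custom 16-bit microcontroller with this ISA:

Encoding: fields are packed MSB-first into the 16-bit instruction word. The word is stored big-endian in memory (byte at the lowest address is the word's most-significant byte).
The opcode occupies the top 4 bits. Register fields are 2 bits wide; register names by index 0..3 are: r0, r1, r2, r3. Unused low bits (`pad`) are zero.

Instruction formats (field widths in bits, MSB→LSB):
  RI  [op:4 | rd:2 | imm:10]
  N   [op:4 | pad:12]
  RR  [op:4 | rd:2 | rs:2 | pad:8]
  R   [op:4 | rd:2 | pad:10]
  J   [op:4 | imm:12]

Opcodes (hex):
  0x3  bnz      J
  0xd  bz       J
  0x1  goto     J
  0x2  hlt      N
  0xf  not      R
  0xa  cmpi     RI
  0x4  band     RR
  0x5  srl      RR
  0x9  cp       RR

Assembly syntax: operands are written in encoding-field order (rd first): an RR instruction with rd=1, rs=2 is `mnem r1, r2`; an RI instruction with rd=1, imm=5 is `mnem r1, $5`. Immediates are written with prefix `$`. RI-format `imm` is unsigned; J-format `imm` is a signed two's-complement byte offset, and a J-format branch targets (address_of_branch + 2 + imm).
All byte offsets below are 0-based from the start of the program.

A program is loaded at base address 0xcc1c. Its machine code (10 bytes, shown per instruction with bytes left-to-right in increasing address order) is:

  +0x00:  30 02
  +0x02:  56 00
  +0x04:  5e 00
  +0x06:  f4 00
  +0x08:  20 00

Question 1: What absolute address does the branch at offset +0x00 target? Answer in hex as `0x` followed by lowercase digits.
@+00  big-endian(30 02) = 0x3002
  opcode bits[15:12]=0x3: bnz/J
  [11:0] imm=2 = $2
  target = base 0xcc1c + off 0x00 + 2 + imm 2 = 0xcc20

0xcc20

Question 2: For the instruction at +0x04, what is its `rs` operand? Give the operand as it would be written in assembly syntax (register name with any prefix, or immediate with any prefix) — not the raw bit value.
r2

off 0x04: read 5e 00 as big → 0x5e00
  op=0x5e00>>12=0x5 ⇒ srl (RR)
  rd: (w>>10)&0x3=0x3 → r3
  rs: (w>>8)&0x3=0x2 → r2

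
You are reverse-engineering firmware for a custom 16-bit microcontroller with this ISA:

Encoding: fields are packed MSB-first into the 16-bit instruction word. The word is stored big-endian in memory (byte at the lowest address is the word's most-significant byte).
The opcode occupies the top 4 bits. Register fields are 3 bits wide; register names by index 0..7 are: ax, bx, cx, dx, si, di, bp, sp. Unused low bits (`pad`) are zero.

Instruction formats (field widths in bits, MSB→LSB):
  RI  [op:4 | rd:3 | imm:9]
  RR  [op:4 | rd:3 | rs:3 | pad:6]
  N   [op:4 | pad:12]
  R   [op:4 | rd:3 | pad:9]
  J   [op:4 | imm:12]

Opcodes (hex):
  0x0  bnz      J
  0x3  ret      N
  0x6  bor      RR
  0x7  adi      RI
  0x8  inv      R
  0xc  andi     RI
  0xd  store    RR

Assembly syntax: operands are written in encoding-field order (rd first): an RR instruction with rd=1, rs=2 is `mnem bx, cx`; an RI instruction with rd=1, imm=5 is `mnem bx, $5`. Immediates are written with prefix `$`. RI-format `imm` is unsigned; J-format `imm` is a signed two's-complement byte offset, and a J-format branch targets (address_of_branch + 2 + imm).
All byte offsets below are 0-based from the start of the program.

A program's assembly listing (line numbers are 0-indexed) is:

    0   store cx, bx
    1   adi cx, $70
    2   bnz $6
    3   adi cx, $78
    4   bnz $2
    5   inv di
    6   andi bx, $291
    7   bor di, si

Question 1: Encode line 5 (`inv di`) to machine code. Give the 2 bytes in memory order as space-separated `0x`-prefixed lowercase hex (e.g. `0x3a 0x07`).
5. inv fields op=0x8:4|rd=5:3|pad=0:9 → word 8a00h → 8a 00

0x8a 0x00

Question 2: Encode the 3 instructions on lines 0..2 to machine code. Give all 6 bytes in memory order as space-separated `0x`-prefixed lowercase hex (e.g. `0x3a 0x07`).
L0: store op=0xd:4|rd=2:3|rs=1:3|pad=0:6 ⇒ 0xd440 ⇒ big d4 40
L1: adi op=0x7:4|rd=2:3|imm=70:9 ⇒ 0x7446 ⇒ big 74 46
L2: bnz op=0x0:4|imm=6:12 ⇒ 0x0006 ⇒ big 00 06

0xd4 0x40 0x74 0x46 0x00 0x06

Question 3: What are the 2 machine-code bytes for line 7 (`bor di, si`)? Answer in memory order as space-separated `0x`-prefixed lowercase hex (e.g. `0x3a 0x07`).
0x6b 0x00

7. bor fields op=0x6:4|rd=5:3|rs=4:3|pad=0:6 → word 6b00h → 6b 00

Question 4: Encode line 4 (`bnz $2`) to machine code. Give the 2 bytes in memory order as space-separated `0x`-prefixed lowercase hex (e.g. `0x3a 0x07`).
0x00 0x02

line 4 (bnz): pack op=0x0:4|imm=2:12 = 0x0002; big→ 00 02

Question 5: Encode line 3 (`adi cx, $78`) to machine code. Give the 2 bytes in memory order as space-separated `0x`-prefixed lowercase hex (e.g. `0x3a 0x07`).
0x74 0x4e

L3: adi op=0x7:4|rd=2:3|imm=78:9 ⇒ 0x744e ⇒ big 74 4e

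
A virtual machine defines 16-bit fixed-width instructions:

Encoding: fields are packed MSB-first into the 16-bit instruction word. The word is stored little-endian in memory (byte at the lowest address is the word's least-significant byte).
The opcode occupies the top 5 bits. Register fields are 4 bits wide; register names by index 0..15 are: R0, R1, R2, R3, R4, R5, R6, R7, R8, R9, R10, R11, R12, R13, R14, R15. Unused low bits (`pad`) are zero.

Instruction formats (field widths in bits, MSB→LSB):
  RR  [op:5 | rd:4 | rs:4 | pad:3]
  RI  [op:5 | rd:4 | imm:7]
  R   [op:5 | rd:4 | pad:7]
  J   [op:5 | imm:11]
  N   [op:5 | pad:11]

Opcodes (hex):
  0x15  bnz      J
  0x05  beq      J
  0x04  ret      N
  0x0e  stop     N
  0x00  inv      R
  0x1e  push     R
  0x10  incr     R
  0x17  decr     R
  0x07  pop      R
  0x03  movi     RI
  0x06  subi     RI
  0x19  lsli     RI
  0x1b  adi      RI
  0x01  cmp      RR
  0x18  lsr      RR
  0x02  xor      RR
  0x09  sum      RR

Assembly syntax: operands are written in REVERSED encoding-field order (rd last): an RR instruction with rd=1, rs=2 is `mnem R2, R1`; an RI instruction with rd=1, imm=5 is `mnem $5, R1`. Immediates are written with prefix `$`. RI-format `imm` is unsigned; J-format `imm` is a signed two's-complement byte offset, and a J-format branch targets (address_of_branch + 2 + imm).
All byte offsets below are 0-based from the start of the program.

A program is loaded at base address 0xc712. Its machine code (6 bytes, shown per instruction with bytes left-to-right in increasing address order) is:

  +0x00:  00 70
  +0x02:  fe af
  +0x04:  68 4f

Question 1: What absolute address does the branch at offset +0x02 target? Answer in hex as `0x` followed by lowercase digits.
@+02  little-endian(fe af) = 0xaffe
  opcode bits[15:11]=0x15: bnz/J
  imm@[10:0]=0x7fe (s11→-2) ⇒ $-2
  target = base 0xc712 + off 0x02 + 2 + imm -2 = 0xc714

0xc714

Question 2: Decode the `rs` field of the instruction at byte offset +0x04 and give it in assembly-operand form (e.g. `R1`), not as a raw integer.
R13

@+04  little-endian(68 4f) = 0x4f68
  opcode bits[15:11]=0x9: sum/RR
  rd@[10:7]=0xe ⇒ R14
  rs@[6:3]=0xd ⇒ R13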